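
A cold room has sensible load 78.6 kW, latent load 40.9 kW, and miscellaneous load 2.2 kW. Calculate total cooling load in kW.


Q_total = Q_s + Q_l + Q_misc
Q_total = 78.6 + 40.9 + 2.2
Q_total = 121.7 kW

121.7


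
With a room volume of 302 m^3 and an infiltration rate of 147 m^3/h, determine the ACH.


ACH = flow / volume
ACH = 147 / 302
ACH = 0.487

0.487


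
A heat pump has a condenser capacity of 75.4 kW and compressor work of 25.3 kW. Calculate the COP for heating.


COP_hp = Q_cond / W
COP_hp = 75.4 / 25.3
COP_hp = 2.98

2.98


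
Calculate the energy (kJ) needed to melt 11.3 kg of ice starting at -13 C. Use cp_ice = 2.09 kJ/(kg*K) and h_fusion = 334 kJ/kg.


Sensible heat = cp * dT = 2.09 * 13 = 27.17 kJ/kg
Total per kg = 27.17 + 334 = 361.17 kJ/kg
Q = m * total = 11.3 * 361.17
Q = 4081.2 kJ

4081.2


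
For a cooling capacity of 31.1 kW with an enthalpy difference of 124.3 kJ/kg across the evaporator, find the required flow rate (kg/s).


m_dot = Q / dh
m_dot = 31.1 / 124.3
m_dot = 0.2502 kg/s

0.2502


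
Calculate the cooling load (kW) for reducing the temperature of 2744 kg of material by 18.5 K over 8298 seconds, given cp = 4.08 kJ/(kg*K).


Q = m * cp * dT / t
Q = 2744 * 4.08 * 18.5 / 8298
Q = 24.96 kW

24.96


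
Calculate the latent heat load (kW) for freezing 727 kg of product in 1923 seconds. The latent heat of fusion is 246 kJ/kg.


Q_lat = m * h_fg / t
Q_lat = 727 * 246 / 1923
Q_lat = 93.0 kW

93.0


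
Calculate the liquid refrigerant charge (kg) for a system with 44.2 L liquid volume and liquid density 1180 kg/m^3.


Charge = V * rho / 1000
Charge = 44.2 * 1180 / 1000
Charge = 52.16 kg

52.16


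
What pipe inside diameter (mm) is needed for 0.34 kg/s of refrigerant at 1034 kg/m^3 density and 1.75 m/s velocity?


A = m_dot / (rho * v) = 0.34 / (1034 * 1.75) = 0.0001878972092 m^2
d = sqrt(4*A/pi) * 1000
d = 15.5 mm

15.5


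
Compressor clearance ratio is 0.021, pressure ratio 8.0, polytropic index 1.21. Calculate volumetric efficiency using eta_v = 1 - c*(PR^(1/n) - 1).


PR^(1/n) = 8.0^(1/1.21) = 5.57641852
eta_v = 1 - 0.021 * (5.57641852 - 1)
eta_v = 0.9039

0.9039


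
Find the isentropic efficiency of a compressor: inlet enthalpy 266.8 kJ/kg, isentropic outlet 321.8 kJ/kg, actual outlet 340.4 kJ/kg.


dh_ideal = 321.8 - 266.8 = 55.0 kJ/kg
dh_actual = 340.4 - 266.8 = 73.6 kJ/kg
eta_s = dh_ideal / dh_actual = 55.0 / 73.6
eta_s = 0.7473

0.7473


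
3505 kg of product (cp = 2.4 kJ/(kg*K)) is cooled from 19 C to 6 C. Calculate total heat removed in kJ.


dT = 19 - (6) = 13 K
Q = m * cp * dT = 3505 * 2.4 * 13
Q = 109356 kJ

109356


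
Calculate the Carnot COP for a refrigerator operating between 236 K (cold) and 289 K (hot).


dT = 289 - 236 = 53 K
COP_carnot = T_cold / dT = 236 / 53
COP_carnot = 4.453

4.453


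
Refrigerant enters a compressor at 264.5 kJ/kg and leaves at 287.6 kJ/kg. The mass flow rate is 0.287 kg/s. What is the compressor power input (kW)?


dh = 287.6 - 264.5 = 23.1 kJ/kg
W = m_dot * dh = 0.287 * 23.1 = 6.63 kW

6.63


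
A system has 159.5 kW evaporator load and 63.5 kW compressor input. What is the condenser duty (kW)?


Q_cond = Q_evap + W
Q_cond = 159.5 + 63.5
Q_cond = 223.0 kW

223.0


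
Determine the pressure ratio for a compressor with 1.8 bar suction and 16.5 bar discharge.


PR = P_high / P_low
PR = 16.5 / 1.8
PR = 9.167

9.167


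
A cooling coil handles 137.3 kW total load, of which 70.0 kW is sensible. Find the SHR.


SHR = Q_sensible / Q_total
SHR = 70.0 / 137.3
SHR = 0.51

0.51


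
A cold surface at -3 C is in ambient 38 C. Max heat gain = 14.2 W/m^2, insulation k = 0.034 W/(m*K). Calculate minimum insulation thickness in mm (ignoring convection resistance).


dT = 38 - (-3) = 41 K
thickness = k * dT / q_max * 1000
thickness = 0.034 * 41 / 14.2 * 1000
thickness = 98.2 mm

98.2


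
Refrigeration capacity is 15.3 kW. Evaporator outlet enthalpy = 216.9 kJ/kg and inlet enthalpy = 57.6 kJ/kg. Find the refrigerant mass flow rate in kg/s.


dh = 216.9 - 57.6 = 159.3 kJ/kg
m_dot = Q / dh = 15.3 / 159.3 = 0.096 kg/s

0.096


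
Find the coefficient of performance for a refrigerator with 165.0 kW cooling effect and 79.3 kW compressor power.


COP = Q_evap / W
COP = 165.0 / 79.3
COP = 2.081

2.081


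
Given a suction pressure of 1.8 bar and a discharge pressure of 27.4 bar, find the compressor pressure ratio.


PR = P_high / P_low
PR = 27.4 / 1.8
PR = 15.222

15.222


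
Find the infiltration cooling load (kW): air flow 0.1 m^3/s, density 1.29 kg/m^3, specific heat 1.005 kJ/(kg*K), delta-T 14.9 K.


Q = V_dot * rho * cp * dT
Q = 0.1 * 1.29 * 1.005 * 14.9
Q = 1.932 kW

1.932


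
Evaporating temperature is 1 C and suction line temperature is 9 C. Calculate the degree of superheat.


Superheat = T_suction - T_evap
Superheat = 9 - (1)
Superheat = 8 K

8


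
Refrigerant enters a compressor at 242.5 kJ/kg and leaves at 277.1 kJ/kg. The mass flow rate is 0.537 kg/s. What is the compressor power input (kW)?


dh = 277.1 - 242.5 = 34.6 kJ/kg
W = m_dot * dh = 0.537 * 34.6 = 18.58 kW

18.58


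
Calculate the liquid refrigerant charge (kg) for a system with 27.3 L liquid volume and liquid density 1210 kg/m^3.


Charge = V * rho / 1000
Charge = 27.3 * 1210 / 1000
Charge = 33.03 kg

33.03


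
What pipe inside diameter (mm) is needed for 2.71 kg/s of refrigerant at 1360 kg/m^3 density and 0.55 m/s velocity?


A = m_dot / (rho * v) = 2.71 / (1360 * 0.55) = 0.003622994652 m^2
d = sqrt(4*A/pi) * 1000
d = 67.9 mm

67.9


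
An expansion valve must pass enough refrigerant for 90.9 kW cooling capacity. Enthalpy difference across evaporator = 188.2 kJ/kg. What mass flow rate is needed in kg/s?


m_dot = Q / dh
m_dot = 90.9 / 188.2
m_dot = 0.483 kg/s

0.483


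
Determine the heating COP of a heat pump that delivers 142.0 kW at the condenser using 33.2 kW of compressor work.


COP_hp = Q_cond / W
COP_hp = 142.0 / 33.2
COP_hp = 4.277

4.277


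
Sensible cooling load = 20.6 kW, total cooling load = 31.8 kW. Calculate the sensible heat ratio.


SHR = Q_sensible / Q_total
SHR = 20.6 / 31.8
SHR = 0.648

0.648


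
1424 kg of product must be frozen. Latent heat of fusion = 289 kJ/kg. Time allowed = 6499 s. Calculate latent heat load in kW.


Q_lat = m * h_fg / t
Q_lat = 1424 * 289 / 6499
Q_lat = 63.32 kW

63.32


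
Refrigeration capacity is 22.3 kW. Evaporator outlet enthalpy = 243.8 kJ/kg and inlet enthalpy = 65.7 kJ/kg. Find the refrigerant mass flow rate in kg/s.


dh = 243.8 - 65.7 = 178.1 kJ/kg
m_dot = Q / dh = 22.3 / 178.1 = 0.1252 kg/s

0.1252


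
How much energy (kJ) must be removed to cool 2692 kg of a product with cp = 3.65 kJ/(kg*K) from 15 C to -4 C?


dT = 15 - (-4) = 19 K
Q = m * cp * dT = 2692 * 3.65 * 19
Q = 186690 kJ

186690


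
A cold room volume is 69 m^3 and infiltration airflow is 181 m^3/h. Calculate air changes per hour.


ACH = flow / volume
ACH = 181 / 69
ACH = 2.623

2.623


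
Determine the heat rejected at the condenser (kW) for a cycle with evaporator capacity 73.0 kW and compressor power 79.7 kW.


Q_cond = Q_evap + W
Q_cond = 73.0 + 79.7
Q_cond = 152.7 kW

152.7


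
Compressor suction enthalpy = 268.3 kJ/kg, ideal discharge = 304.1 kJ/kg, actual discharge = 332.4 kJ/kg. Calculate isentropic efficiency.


dh_ideal = 304.1 - 268.3 = 35.8 kJ/kg
dh_actual = 332.4 - 268.3 = 64.1 kJ/kg
eta_s = dh_ideal / dh_actual = 35.8 / 64.1
eta_s = 0.5585

0.5585


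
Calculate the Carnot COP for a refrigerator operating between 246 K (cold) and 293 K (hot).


dT = 293 - 246 = 47 K
COP_carnot = T_cold / dT = 246 / 47
COP_carnot = 5.234

5.234


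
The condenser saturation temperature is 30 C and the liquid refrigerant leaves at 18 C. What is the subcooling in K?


Subcooling = T_cond - T_liquid
Subcooling = 30 - 18
Subcooling = 12 K

12


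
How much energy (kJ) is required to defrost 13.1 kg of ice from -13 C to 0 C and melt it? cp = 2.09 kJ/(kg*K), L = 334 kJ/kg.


Sensible heat = cp * dT = 2.09 * 13 = 27.17 kJ/kg
Total per kg = 27.17 + 334 = 361.17 kJ/kg
Q = m * total = 13.1 * 361.17
Q = 4731.3 kJ

4731.3


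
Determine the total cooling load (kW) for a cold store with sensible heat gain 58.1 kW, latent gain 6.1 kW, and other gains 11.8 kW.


Q_total = Q_s + Q_l + Q_misc
Q_total = 58.1 + 6.1 + 11.8
Q_total = 76.0 kW

76.0


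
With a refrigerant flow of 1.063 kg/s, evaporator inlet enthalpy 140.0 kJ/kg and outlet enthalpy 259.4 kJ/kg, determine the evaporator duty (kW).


dh = 259.4 - 140.0 = 119.4 kJ/kg
Q_evap = m_dot * dh = 1.063 * 119.4
Q_evap = 126.92 kW

126.92


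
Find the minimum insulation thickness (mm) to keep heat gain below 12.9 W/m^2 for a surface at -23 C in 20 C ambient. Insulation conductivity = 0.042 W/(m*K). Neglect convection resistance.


dT = 20 - (-23) = 43 K
thickness = k * dT / q_max * 1000
thickness = 0.042 * 43 / 12.9 * 1000
thickness = 140.0 mm

140.0


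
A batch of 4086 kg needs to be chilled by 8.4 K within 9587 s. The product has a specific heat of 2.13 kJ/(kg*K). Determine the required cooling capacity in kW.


Q = m * cp * dT / t
Q = 4086 * 2.13 * 8.4 / 9587
Q = 7.626 kW

7.626


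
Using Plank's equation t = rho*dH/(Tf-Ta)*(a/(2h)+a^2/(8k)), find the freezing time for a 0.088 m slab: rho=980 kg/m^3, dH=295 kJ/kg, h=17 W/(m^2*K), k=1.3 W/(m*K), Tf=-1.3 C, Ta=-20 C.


dT = -1.3 - (-20) = 18.7 K
term1 = a/(2h) = 0.088/(2*17) = 0.002588235294
term2 = a^2/(8k) = 0.088^2/(8*1.3) = 0.0007446153846
t = rho*dH*1000/dT * (term1 + term2)
t = 980*295*1000/18.7 * (0.002588235294 + 0.0007446153846)
t = 51526 s

51526


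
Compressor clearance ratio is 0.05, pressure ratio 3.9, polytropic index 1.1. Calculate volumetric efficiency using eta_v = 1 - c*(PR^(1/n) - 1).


PR^(1/n) = 3.9^(1/1.1) = 3.44612845
eta_v = 1 - 0.05 * (3.44612845 - 1)
eta_v = 0.8777

0.8777


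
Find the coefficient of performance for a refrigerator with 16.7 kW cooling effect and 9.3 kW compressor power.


COP = Q_evap / W
COP = 16.7 / 9.3
COP = 1.796

1.796


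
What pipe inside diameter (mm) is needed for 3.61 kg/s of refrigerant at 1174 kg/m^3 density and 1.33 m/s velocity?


A = m_dot / (rho * v) = 3.61 / (1174 * 1.33) = 0.002311998053 m^2
d = sqrt(4*A/pi) * 1000
d = 54.3 mm

54.3


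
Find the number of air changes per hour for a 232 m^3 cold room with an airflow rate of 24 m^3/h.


ACH = flow / volume
ACH = 24 / 232
ACH = 0.103

0.103


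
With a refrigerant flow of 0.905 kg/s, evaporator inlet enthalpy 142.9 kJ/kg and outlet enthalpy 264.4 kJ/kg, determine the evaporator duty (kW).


dh = 264.4 - 142.9 = 121.5 kJ/kg
Q_evap = m_dot * dh = 0.905 * 121.5
Q_evap = 109.96 kW

109.96


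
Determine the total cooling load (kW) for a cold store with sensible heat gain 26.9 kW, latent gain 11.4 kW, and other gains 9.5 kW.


Q_total = Q_s + Q_l + Q_misc
Q_total = 26.9 + 11.4 + 9.5
Q_total = 47.8 kW

47.8


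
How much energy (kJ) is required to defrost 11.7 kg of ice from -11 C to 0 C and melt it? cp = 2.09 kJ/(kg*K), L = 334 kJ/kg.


Sensible heat = cp * dT = 2.09 * 11 = 22.99 kJ/kg
Total per kg = 22.99 + 334 = 356.99 kJ/kg
Q = m * total = 11.7 * 356.99
Q = 4176.8 kJ

4176.8


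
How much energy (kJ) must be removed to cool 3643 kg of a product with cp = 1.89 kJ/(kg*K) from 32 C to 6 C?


dT = 32 - (6) = 26 K
Q = m * cp * dT = 3643 * 1.89 * 26
Q = 179017 kJ

179017


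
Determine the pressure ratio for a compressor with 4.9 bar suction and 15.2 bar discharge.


PR = P_high / P_low
PR = 15.2 / 4.9
PR = 3.102

3.102


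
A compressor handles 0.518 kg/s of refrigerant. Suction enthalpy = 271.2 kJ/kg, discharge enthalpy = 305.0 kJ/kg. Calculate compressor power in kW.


dh = 305.0 - 271.2 = 33.8 kJ/kg
W = m_dot * dh = 0.518 * 33.8 = 17.51 kW

17.51


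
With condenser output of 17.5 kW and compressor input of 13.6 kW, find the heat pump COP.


COP_hp = Q_cond / W
COP_hp = 17.5 / 13.6
COP_hp = 1.287

1.287


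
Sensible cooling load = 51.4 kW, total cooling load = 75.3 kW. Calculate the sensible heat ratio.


SHR = Q_sensible / Q_total
SHR = 51.4 / 75.3
SHR = 0.683

0.683


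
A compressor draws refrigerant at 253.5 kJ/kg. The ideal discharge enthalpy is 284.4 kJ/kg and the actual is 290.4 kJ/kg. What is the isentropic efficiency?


dh_ideal = 284.4 - 253.5 = 30.9 kJ/kg
dh_actual = 290.4 - 253.5 = 36.9 kJ/kg
eta_s = dh_ideal / dh_actual = 30.9 / 36.9
eta_s = 0.8374

0.8374


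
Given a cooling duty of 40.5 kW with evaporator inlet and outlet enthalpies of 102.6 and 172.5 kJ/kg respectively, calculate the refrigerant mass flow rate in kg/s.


dh = 172.5 - 102.6 = 69.9 kJ/kg
m_dot = Q / dh = 40.5 / 69.9 = 0.5794 kg/s

0.5794


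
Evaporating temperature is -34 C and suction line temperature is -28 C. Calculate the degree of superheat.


Superheat = T_suction - T_evap
Superheat = -28 - (-34)
Superheat = 6 K

6


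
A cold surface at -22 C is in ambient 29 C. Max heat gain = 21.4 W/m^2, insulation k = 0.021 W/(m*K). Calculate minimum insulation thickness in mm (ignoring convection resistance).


dT = 29 - (-22) = 51 K
thickness = k * dT / q_max * 1000
thickness = 0.021 * 51 / 21.4 * 1000
thickness = 50.0 mm

50.0


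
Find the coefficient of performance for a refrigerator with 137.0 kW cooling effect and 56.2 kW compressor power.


COP = Q_evap / W
COP = 137.0 / 56.2
COP = 2.438

2.438


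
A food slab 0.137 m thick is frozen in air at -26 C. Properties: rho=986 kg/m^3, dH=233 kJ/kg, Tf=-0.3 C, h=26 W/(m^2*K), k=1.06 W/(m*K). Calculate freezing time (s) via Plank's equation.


dT = -0.3 - (-26) = 25.7 K
term1 = a/(2h) = 0.137/(2*26) = 0.002634615385
term2 = a^2/(8k) = 0.137^2/(8*1.06) = 0.002213325472
t = rho*dH*1000/dT * (term1 + term2)
t = 986*233*1000/25.7 * (0.002634615385 + 0.002213325472)
t = 43337 s

43337


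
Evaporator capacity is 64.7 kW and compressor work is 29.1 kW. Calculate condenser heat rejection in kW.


Q_cond = Q_evap + W
Q_cond = 64.7 + 29.1
Q_cond = 93.8 kW

93.8


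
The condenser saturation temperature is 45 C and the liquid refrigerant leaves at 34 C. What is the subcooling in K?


Subcooling = T_cond - T_liquid
Subcooling = 45 - 34
Subcooling = 11 K

11


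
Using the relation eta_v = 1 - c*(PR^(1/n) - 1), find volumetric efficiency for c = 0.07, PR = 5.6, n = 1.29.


PR^(1/n) = 5.6^(1/1.29) = 3.80181271
eta_v = 1 - 0.07 * (3.80181271 - 1)
eta_v = 0.8039

0.8039


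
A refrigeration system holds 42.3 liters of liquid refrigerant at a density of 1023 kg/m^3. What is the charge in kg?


Charge = V * rho / 1000
Charge = 42.3 * 1023 / 1000
Charge = 43.27 kg

43.27


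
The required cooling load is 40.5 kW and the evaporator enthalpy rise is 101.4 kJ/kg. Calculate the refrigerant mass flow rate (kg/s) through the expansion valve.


m_dot = Q / dh
m_dot = 40.5 / 101.4
m_dot = 0.3994 kg/s

0.3994


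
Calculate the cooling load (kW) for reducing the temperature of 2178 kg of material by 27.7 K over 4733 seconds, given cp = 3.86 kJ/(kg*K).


Q = m * cp * dT / t
Q = 2178 * 3.86 * 27.7 / 4733
Q = 49.203 kW

49.203


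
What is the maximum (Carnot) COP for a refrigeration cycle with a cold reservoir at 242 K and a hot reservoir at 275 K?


dT = 275 - 242 = 33 K
COP_carnot = T_cold / dT = 242 / 33
COP_carnot = 7.333

7.333


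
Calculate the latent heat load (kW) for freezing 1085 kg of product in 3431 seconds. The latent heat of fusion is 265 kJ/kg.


Q_lat = m * h_fg / t
Q_lat = 1085 * 265 / 3431
Q_lat = 83.8 kW

83.8


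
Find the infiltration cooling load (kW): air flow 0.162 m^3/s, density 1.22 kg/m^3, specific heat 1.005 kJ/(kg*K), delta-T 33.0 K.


Q = V_dot * rho * cp * dT
Q = 0.162 * 1.22 * 1.005 * 33.0
Q = 6.555 kW

6.555


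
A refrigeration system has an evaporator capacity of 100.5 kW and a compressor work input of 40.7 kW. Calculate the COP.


COP = Q_evap / W
COP = 100.5 / 40.7
COP = 2.469

2.469


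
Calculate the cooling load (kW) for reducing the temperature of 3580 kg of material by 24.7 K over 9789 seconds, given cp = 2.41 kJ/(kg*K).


Q = m * cp * dT / t
Q = 3580 * 2.41 * 24.7 / 9789
Q = 21.77 kW

21.77


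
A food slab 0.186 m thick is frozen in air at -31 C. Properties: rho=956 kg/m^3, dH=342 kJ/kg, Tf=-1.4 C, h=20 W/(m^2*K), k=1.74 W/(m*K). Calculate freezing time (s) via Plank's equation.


dT = -1.4 - (-31) = 29.6 K
term1 = a/(2h) = 0.186/(2*20) = 0.00465
term2 = a^2/(8k) = 0.186^2/(8*1.74) = 0.002485344828
t = rho*dH*1000/dT * (term1 + term2)
t = 956*342*1000/29.6 * (0.00465 + 0.002485344828)
t = 78815 s

78815


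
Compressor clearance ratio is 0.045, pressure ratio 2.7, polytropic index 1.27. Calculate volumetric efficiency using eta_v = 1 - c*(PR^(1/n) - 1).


PR^(1/n) = 2.7^(1/1.27) = 2.18603196
eta_v = 1 - 0.045 * (2.18603196 - 1)
eta_v = 0.9466

0.9466


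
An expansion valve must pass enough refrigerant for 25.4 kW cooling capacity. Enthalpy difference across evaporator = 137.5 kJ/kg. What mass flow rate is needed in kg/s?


m_dot = Q / dh
m_dot = 25.4 / 137.5
m_dot = 0.1847 kg/s

0.1847


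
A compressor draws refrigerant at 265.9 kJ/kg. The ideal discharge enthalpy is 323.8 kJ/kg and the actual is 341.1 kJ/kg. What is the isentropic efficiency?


dh_ideal = 323.8 - 265.9 = 57.9 kJ/kg
dh_actual = 341.1 - 265.9 = 75.2 kJ/kg
eta_s = dh_ideal / dh_actual = 57.9 / 75.2
eta_s = 0.7699

0.7699


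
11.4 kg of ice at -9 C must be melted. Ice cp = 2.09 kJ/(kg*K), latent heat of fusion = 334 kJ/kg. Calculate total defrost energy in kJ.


Sensible heat = cp * dT = 2.09 * 9 = 18.81 kJ/kg
Total per kg = 18.81 + 334 = 352.81 kJ/kg
Q = m * total = 11.4 * 352.81
Q = 4022.0 kJ

4022.0


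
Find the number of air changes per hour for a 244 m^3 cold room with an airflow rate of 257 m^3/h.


ACH = flow / volume
ACH = 257 / 244
ACH = 1.053

1.053


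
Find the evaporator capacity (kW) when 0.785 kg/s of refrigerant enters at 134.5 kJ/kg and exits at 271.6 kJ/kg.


dh = 271.6 - 134.5 = 137.1 kJ/kg
Q_evap = m_dot * dh = 0.785 * 137.1
Q_evap = 107.62 kW

107.62


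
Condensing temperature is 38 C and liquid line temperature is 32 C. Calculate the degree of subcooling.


Subcooling = T_cond - T_liquid
Subcooling = 38 - 32
Subcooling = 6 K

6


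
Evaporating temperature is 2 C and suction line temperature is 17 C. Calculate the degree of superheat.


Superheat = T_suction - T_evap
Superheat = 17 - (2)
Superheat = 15 K

15


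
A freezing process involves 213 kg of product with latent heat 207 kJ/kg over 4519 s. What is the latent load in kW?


Q_lat = m * h_fg / t
Q_lat = 213 * 207 / 4519
Q_lat = 9.76 kW

9.76


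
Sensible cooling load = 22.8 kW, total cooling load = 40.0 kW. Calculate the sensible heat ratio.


SHR = Q_sensible / Q_total
SHR = 22.8 / 40.0
SHR = 0.57

0.57


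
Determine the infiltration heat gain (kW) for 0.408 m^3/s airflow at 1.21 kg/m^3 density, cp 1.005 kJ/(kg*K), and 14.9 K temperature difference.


Q = V_dot * rho * cp * dT
Q = 0.408 * 1.21 * 1.005 * 14.9
Q = 7.393 kW

7.393


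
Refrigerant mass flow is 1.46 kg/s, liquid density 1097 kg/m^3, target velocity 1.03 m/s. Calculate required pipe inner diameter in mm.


A = m_dot / (rho * v) = 1.46 / (1097 * 1.03) = 0.001292138312 m^2
d = sqrt(4*A/pi) * 1000
d = 40.6 mm

40.6


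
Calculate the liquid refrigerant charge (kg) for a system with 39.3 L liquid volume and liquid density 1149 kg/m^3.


Charge = V * rho / 1000
Charge = 39.3 * 1149 / 1000
Charge = 45.16 kg

45.16


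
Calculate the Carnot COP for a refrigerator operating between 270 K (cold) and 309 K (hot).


dT = 309 - 270 = 39 K
COP_carnot = T_cold / dT = 270 / 39
COP_carnot = 6.923

6.923


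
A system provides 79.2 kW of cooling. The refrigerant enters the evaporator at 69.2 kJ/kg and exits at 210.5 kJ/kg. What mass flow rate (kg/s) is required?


dh = 210.5 - 69.2 = 141.3 kJ/kg
m_dot = Q / dh = 79.2 / 141.3 = 0.5605 kg/s

0.5605


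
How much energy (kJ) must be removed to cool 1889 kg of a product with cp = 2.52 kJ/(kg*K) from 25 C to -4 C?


dT = 25 - (-4) = 29 K
Q = m * cp * dT = 1889 * 2.52 * 29
Q = 138048 kJ

138048


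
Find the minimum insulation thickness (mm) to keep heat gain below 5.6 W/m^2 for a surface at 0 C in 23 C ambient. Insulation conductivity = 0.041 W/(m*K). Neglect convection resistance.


dT = 23 - (0) = 23 K
thickness = k * dT / q_max * 1000
thickness = 0.041 * 23 / 5.6 * 1000
thickness = 168.4 mm

168.4


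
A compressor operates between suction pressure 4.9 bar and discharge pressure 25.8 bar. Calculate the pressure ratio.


PR = P_high / P_low
PR = 25.8 / 4.9
PR = 5.265

5.265


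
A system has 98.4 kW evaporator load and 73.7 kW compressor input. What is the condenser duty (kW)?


Q_cond = Q_evap + W
Q_cond = 98.4 + 73.7
Q_cond = 172.1 kW

172.1


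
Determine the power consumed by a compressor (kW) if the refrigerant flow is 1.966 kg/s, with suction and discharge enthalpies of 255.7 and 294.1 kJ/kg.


dh = 294.1 - 255.7 = 38.4 kJ/kg
W = m_dot * dh = 1.966 * 38.4 = 75.49 kW

75.49


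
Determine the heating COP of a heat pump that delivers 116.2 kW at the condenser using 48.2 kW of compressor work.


COP_hp = Q_cond / W
COP_hp = 116.2 / 48.2
COP_hp = 2.411

2.411


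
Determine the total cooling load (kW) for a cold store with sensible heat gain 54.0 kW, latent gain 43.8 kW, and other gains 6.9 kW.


Q_total = Q_s + Q_l + Q_misc
Q_total = 54.0 + 43.8 + 6.9
Q_total = 104.7 kW

104.7


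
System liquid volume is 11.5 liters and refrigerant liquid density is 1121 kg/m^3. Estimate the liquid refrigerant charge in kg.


Charge = V * rho / 1000
Charge = 11.5 * 1121 / 1000
Charge = 12.89 kg

12.89


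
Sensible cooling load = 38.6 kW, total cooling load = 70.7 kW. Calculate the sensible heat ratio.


SHR = Q_sensible / Q_total
SHR = 38.6 / 70.7
SHR = 0.546

0.546


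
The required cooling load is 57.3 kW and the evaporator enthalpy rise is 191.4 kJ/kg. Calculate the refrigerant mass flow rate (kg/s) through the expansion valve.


m_dot = Q / dh
m_dot = 57.3 / 191.4
m_dot = 0.2994 kg/s

0.2994


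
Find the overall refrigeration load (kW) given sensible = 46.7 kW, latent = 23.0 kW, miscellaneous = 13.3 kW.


Q_total = Q_s + Q_l + Q_misc
Q_total = 46.7 + 23.0 + 13.3
Q_total = 83.0 kW

83.0


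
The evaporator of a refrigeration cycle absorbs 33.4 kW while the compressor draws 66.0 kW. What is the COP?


COP = Q_evap / W
COP = 33.4 / 66.0
COP = 0.506

0.506


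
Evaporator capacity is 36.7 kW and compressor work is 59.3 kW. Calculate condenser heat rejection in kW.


Q_cond = Q_evap + W
Q_cond = 36.7 + 59.3
Q_cond = 96.0 kW

96.0


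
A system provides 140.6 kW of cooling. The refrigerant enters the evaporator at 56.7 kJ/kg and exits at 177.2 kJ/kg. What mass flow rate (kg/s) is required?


dh = 177.2 - 56.7 = 120.5 kJ/kg
m_dot = Q / dh = 140.6 / 120.5 = 1.1668 kg/s

1.1668


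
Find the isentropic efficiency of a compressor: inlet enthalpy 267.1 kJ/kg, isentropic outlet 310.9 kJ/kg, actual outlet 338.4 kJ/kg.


dh_ideal = 310.9 - 267.1 = 43.8 kJ/kg
dh_actual = 338.4 - 267.1 = 71.3 kJ/kg
eta_s = dh_ideal / dh_actual = 43.8 / 71.3
eta_s = 0.6143

0.6143


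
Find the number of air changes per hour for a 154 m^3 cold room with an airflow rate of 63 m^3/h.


ACH = flow / volume
ACH = 63 / 154
ACH = 0.409

0.409


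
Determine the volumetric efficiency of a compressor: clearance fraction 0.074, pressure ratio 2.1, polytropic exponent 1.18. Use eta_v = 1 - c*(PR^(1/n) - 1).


PR^(1/n) = 2.1^(1/1.18) = 1.87528465
eta_v = 1 - 0.074 * (1.87528465 - 1)
eta_v = 0.9352

0.9352


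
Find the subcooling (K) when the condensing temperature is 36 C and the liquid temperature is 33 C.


Subcooling = T_cond - T_liquid
Subcooling = 36 - 33
Subcooling = 3 K

3


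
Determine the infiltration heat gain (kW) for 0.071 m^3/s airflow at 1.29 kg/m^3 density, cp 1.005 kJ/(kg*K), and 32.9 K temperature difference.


Q = V_dot * rho * cp * dT
Q = 0.071 * 1.29 * 1.005 * 32.9
Q = 3.028 kW

3.028


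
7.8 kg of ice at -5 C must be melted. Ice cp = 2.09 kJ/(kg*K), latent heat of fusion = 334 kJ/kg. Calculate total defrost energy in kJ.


Sensible heat = cp * dT = 2.09 * 5 = 10.45 kJ/kg
Total per kg = 10.45 + 334 = 344.45 kJ/kg
Q = m * total = 7.8 * 344.45
Q = 2686.7 kJ

2686.7


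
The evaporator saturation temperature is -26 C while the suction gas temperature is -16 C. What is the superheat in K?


Superheat = T_suction - T_evap
Superheat = -16 - (-26)
Superheat = 10 K

10


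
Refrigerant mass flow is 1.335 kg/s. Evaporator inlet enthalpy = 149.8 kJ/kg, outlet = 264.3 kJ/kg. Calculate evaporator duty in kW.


dh = 264.3 - 149.8 = 114.5 kJ/kg
Q_evap = m_dot * dh = 1.335 * 114.5
Q_evap = 152.86 kW

152.86


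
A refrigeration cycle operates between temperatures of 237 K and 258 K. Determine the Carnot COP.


dT = 258 - 237 = 21 K
COP_carnot = T_cold / dT = 237 / 21
COP_carnot = 11.286

11.286


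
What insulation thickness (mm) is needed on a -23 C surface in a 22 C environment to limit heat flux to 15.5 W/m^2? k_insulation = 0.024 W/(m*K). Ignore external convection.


dT = 22 - (-23) = 45 K
thickness = k * dT / q_max * 1000
thickness = 0.024 * 45 / 15.5 * 1000
thickness = 69.7 mm

69.7


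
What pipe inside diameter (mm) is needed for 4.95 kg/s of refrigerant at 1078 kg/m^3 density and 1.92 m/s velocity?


A = m_dot / (rho * v) = 4.95 / (1078 * 1.92) = 0.002391581633 m^2
d = sqrt(4*A/pi) * 1000
d = 55.2 mm

55.2


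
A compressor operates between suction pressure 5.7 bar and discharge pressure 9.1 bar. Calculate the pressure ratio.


PR = P_high / P_low
PR = 9.1 / 5.7
PR = 1.596

1.596


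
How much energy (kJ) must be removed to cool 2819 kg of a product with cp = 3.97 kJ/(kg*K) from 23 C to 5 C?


dT = 23 - (5) = 18 K
Q = m * cp * dT = 2819 * 3.97 * 18
Q = 201446 kJ

201446


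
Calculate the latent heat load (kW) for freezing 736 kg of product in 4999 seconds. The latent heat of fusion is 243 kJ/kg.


Q_lat = m * h_fg / t
Q_lat = 736 * 243 / 4999
Q_lat = 35.78 kW

35.78


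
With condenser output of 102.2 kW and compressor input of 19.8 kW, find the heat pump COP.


COP_hp = Q_cond / W
COP_hp = 102.2 / 19.8
COP_hp = 5.162

5.162


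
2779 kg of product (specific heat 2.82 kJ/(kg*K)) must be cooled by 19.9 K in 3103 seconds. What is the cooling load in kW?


Q = m * cp * dT / t
Q = 2779 * 2.82 * 19.9 / 3103
Q = 50.258 kW

50.258


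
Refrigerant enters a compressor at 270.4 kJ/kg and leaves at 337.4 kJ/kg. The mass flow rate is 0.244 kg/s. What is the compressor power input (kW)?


dh = 337.4 - 270.4 = 67.0 kJ/kg
W = m_dot * dh = 0.244 * 67.0 = 16.35 kW

16.35


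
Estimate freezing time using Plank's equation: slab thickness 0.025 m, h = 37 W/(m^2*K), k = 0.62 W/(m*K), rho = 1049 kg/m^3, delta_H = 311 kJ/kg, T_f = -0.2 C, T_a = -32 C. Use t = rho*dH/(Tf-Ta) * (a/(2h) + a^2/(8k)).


dT = -0.2 - (-32) = 31.8 K
term1 = a/(2h) = 0.025/(2*37) = 0.0003378378378
term2 = a^2/(8k) = 0.025^2/(8*0.62) = 0.0001260080645
t = rho*dH*1000/dT * (term1 + term2)
t = 1049*311*1000/31.8 * (0.0003378378378 + 0.0001260080645)
t = 4759 s

4759


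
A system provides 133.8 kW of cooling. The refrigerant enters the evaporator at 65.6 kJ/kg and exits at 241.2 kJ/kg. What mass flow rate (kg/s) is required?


dh = 241.2 - 65.6 = 175.6 kJ/kg
m_dot = Q / dh = 133.8 / 175.6 = 0.762 kg/s

0.762


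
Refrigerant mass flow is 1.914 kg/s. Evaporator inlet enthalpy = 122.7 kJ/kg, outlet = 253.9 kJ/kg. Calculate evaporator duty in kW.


dh = 253.9 - 122.7 = 131.2 kJ/kg
Q_evap = m_dot * dh = 1.914 * 131.2
Q_evap = 251.12 kW

251.12


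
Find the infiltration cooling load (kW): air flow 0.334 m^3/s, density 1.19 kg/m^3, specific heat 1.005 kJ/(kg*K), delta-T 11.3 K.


Q = V_dot * rho * cp * dT
Q = 0.334 * 1.19 * 1.005 * 11.3
Q = 4.514 kW

4.514


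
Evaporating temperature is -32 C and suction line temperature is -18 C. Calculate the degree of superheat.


Superheat = T_suction - T_evap
Superheat = -18 - (-32)
Superheat = 14 K

14


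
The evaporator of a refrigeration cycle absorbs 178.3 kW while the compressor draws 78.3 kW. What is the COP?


COP = Q_evap / W
COP = 178.3 / 78.3
COP = 2.277

2.277


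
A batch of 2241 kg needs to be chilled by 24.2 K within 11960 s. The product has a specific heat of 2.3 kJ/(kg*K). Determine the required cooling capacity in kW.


Q = m * cp * dT / t
Q = 2241 * 2.3 * 24.2 / 11960
Q = 10.429 kW

10.429


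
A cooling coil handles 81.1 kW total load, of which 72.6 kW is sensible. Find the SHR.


SHR = Q_sensible / Q_total
SHR = 72.6 / 81.1
SHR = 0.895

0.895


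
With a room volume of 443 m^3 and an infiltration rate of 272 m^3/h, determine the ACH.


ACH = flow / volume
ACH = 272 / 443
ACH = 0.614

0.614


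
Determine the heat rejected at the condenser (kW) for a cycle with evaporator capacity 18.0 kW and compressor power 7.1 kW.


Q_cond = Q_evap + W
Q_cond = 18.0 + 7.1
Q_cond = 25.1 kW

25.1


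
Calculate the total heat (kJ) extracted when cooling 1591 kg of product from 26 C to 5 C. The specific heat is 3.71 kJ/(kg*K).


dT = 26 - (5) = 21 K
Q = m * cp * dT = 1591 * 3.71 * 21
Q = 123955 kJ

123955


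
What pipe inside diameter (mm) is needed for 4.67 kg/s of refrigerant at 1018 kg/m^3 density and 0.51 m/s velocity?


A = m_dot / (rho * v) = 4.67 / (1018 * 0.51) = 0.008994953581 m^2
d = sqrt(4*A/pi) * 1000
d = 107.0 mm

107.0


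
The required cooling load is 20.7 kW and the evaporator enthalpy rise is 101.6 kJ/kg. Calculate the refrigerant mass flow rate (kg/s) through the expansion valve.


m_dot = Q / dh
m_dot = 20.7 / 101.6
m_dot = 0.2037 kg/s

0.2037


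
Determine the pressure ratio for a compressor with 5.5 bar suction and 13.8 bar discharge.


PR = P_high / P_low
PR = 13.8 / 5.5
PR = 2.509

2.509


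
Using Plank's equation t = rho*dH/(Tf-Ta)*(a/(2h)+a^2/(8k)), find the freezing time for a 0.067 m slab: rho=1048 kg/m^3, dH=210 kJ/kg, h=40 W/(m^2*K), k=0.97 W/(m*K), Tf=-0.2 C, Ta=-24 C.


dT = -0.2 - (-24) = 23.8 K
term1 = a/(2h) = 0.067/(2*40) = 0.0008375
term2 = a^2/(8k) = 0.067^2/(8*0.97) = 0.0005784793814
t = rho*dH*1000/dT * (term1 + term2)
t = 1048*210*1000/23.8 * (0.0008375 + 0.0005784793814)
t = 13094 s

13094


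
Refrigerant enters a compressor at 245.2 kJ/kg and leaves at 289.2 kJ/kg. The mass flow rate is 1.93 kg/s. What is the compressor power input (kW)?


dh = 289.2 - 245.2 = 44.0 kJ/kg
W = m_dot * dh = 1.93 * 44.0 = 84.92 kW

84.92


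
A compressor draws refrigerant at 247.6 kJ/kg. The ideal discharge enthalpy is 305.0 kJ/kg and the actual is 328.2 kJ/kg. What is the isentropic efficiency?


dh_ideal = 305.0 - 247.6 = 57.4 kJ/kg
dh_actual = 328.2 - 247.6 = 80.6 kJ/kg
eta_s = dh_ideal / dh_actual = 57.4 / 80.6
eta_s = 0.7122

0.7122


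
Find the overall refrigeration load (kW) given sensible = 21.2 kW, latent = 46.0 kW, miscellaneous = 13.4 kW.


Q_total = Q_s + Q_l + Q_misc
Q_total = 21.2 + 46.0 + 13.4
Q_total = 80.6 kW

80.6


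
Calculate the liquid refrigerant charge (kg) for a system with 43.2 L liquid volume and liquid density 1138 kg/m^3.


Charge = V * rho / 1000
Charge = 43.2 * 1138 / 1000
Charge = 49.16 kg

49.16


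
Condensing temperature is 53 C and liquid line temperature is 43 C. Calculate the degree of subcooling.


Subcooling = T_cond - T_liquid
Subcooling = 53 - 43
Subcooling = 10 K

10


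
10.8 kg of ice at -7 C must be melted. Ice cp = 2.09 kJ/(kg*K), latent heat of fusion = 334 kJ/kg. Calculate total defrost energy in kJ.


Sensible heat = cp * dT = 2.09 * 7 = 14.63 kJ/kg
Total per kg = 14.63 + 334 = 348.63 kJ/kg
Q = m * total = 10.8 * 348.63
Q = 3765.2 kJ

3765.2


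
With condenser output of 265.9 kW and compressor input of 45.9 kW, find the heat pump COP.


COP_hp = Q_cond / W
COP_hp = 265.9 / 45.9
COP_hp = 5.793

5.793


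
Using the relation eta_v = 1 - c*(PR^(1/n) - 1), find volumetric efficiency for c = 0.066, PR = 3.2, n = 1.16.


PR^(1/n) = 3.2^(1/1.16) = 2.7256753
eta_v = 1 - 0.066 * (2.7256753 - 1)
eta_v = 0.8861

0.8861


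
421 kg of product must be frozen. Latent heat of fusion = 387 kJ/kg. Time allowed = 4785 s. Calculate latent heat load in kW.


Q_lat = m * h_fg / t
Q_lat = 421 * 387 / 4785
Q_lat = 34.05 kW

34.05


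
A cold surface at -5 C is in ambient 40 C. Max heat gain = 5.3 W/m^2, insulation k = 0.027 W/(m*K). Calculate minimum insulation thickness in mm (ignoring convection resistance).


dT = 40 - (-5) = 45 K
thickness = k * dT / q_max * 1000
thickness = 0.027 * 45 / 5.3 * 1000
thickness = 229.2 mm

229.2


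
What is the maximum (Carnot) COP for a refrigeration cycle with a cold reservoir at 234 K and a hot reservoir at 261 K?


dT = 261 - 234 = 27 K
COP_carnot = T_cold / dT = 234 / 27
COP_carnot = 8.667

8.667


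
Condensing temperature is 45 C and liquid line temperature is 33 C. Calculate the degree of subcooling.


Subcooling = T_cond - T_liquid
Subcooling = 45 - 33
Subcooling = 12 K

12


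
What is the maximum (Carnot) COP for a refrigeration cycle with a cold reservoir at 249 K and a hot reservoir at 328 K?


dT = 328 - 249 = 79 K
COP_carnot = T_cold / dT = 249 / 79
COP_carnot = 3.152

3.152


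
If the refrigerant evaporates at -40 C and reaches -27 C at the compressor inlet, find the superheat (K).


Superheat = T_suction - T_evap
Superheat = -27 - (-40)
Superheat = 13 K

13


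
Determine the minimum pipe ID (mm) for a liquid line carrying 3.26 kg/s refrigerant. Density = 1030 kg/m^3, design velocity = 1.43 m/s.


A = m_dot / (rho * v) = 3.26 / (1030 * 1.43) = 0.00221332066 m^2
d = sqrt(4*A/pi) * 1000
d = 53.1 mm

53.1


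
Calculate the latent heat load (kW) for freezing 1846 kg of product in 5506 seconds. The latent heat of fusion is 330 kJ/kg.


Q_lat = m * h_fg / t
Q_lat = 1846 * 330 / 5506
Q_lat = 110.64 kW

110.64


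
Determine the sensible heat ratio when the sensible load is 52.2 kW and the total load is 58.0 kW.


SHR = Q_sensible / Q_total
SHR = 52.2 / 58.0
SHR = 0.9

0.9


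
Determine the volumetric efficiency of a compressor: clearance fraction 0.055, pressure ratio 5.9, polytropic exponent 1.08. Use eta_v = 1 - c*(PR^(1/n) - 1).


PR^(1/n) = 5.9^(1/1.08) = 5.17311178
eta_v = 1 - 0.055 * (5.17311178 - 1)
eta_v = 0.7705

0.7705


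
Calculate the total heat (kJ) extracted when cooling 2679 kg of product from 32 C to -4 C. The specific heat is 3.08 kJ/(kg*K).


dT = 32 - (-4) = 36 K
Q = m * cp * dT = 2679 * 3.08 * 36
Q = 297048 kJ

297048


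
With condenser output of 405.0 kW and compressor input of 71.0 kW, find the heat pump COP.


COP_hp = Q_cond / W
COP_hp = 405.0 / 71.0
COP_hp = 5.704

5.704


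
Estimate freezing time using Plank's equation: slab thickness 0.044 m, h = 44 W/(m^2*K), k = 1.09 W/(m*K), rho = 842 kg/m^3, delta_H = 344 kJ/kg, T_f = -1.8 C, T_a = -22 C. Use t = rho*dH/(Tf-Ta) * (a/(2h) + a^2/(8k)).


dT = -1.8 - (-22) = 20.2 K
term1 = a/(2h) = 0.044/(2*44) = 0.0005
term2 = a^2/(8k) = 0.044^2/(8*1.09) = 0.0002220183486
t = rho*dH*1000/dT * (term1 + term2)
t = 842*344*1000/20.2 * (0.0005 + 0.0002220183486)
t = 10353 s

10353


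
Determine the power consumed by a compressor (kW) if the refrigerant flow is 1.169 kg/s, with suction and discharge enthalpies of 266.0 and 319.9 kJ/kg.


dh = 319.9 - 266.0 = 53.9 kJ/kg
W = m_dot * dh = 1.169 * 53.9 = 63.01 kW

63.01


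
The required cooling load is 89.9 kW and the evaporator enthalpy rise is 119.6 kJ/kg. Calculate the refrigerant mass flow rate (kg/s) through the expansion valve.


m_dot = Q / dh
m_dot = 89.9 / 119.6
m_dot = 0.7517 kg/s

0.7517


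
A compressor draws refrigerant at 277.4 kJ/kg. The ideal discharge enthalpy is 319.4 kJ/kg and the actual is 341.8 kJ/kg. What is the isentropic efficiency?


dh_ideal = 319.4 - 277.4 = 42.0 kJ/kg
dh_actual = 341.8 - 277.4 = 64.4 kJ/kg
eta_s = dh_ideal / dh_actual = 42.0 / 64.4
eta_s = 0.6522

0.6522


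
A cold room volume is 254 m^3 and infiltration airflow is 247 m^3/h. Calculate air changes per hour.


ACH = flow / volume
ACH = 247 / 254
ACH = 0.972

0.972


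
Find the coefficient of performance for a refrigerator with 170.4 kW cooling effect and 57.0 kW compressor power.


COP = Q_evap / W
COP = 170.4 / 57.0
COP = 2.989

2.989


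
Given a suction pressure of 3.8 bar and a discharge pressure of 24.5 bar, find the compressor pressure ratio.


PR = P_high / P_low
PR = 24.5 / 3.8
PR = 6.447

6.447


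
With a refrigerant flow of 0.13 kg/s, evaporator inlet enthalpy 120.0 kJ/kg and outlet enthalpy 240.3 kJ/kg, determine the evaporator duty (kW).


dh = 240.3 - 120.0 = 120.3 kJ/kg
Q_evap = m_dot * dh = 0.13 * 120.3
Q_evap = 15.64 kW

15.64


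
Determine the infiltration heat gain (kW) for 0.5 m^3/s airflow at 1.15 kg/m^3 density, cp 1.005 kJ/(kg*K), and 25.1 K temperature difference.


Q = V_dot * rho * cp * dT
Q = 0.5 * 1.15 * 1.005 * 25.1
Q = 14.505 kW

14.505


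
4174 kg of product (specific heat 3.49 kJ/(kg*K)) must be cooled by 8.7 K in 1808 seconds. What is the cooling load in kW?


Q = m * cp * dT / t
Q = 4174 * 3.49 * 8.7 / 1808
Q = 70.097 kW

70.097


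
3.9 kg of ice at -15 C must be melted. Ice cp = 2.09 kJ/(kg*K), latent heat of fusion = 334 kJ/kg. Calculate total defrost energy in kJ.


Sensible heat = cp * dT = 2.09 * 15 = 31.35 kJ/kg
Total per kg = 31.35 + 334 = 365.35 kJ/kg
Q = m * total = 3.9 * 365.35
Q = 1424.9 kJ

1424.9


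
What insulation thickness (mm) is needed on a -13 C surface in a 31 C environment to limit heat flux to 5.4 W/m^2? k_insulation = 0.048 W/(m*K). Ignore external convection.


dT = 31 - (-13) = 44 K
thickness = k * dT / q_max * 1000
thickness = 0.048 * 44 / 5.4 * 1000
thickness = 391.1 mm

391.1


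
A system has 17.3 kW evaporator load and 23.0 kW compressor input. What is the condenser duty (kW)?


Q_cond = Q_evap + W
Q_cond = 17.3 + 23.0
Q_cond = 40.3 kW

40.3


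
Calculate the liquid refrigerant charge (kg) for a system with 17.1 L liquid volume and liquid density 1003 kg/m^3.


Charge = V * rho / 1000
Charge = 17.1 * 1003 / 1000
Charge = 17.15 kg

17.15


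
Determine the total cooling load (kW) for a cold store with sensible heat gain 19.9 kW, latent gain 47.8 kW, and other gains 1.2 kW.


Q_total = Q_s + Q_l + Q_misc
Q_total = 19.9 + 47.8 + 1.2
Q_total = 68.9 kW

68.9


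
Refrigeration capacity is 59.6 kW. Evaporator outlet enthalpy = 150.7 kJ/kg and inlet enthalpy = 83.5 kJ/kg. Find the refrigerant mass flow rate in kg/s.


dh = 150.7 - 83.5 = 67.2 kJ/kg
m_dot = Q / dh = 59.6 / 67.2 = 0.8869 kg/s

0.8869


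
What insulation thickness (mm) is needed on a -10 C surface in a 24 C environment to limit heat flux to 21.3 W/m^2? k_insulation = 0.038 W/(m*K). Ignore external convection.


dT = 24 - (-10) = 34 K
thickness = k * dT / q_max * 1000
thickness = 0.038 * 34 / 21.3 * 1000
thickness = 60.7 mm

60.7


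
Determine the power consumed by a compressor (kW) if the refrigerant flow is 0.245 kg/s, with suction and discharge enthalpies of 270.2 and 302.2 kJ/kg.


dh = 302.2 - 270.2 = 32.0 kJ/kg
W = m_dot * dh = 0.245 * 32.0 = 7.84 kW

7.84


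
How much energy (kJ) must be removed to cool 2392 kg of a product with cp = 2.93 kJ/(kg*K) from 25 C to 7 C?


dT = 25 - (7) = 18 K
Q = m * cp * dT = 2392 * 2.93 * 18
Q = 126154 kJ

126154
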